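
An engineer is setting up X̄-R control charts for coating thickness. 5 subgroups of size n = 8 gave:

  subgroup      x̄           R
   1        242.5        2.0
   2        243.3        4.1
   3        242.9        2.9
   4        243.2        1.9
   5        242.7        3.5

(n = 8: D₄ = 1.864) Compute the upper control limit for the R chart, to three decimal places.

R̄ = (2.0 + 4.1 + 2.9 + 1.9 + 3.5) / 5 = 14.4000 / 5 = 2.8800
UCL_R = D₄·R̄ = 1.864 × 2.8800 = 5.3683

5.368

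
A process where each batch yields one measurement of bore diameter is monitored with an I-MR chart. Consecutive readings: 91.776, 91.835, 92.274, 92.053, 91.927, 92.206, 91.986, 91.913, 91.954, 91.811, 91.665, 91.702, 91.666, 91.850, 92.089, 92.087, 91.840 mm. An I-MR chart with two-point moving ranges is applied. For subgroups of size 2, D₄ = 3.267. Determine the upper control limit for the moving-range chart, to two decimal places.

Moving ranges: 0.059, 0.439, 0.221, 0.126, 0.279, 0.220, 0.073, 0.041, 0.143, 0.146, 0.037, 0.036, 0.184, 0.239, 0.002, 0.247; M̄R̄ = 2.4920 / 16 = 0.1557
UCL_MR = D₄·M̄R̄ = 3.267 × 0.1557 = 0.5088

0.51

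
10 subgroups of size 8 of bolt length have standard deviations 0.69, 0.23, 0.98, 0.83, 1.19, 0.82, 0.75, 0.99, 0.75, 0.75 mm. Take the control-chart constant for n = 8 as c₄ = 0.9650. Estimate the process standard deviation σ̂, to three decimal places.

s̄ = (0.69 + 0.23 + 0.98 + 0.83 + 1.19 + 0.82 + 0.75 + 0.99 + 0.75 + 0.75) / 10 = 0.7980
σ̂ = s̄ / c₄ = 0.7980 / 0.9650 = 0.8269

0.827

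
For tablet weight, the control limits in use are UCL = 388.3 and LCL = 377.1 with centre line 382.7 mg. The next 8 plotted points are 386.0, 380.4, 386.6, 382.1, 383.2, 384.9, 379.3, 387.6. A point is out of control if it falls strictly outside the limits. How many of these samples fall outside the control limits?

0

All 8 points lie within [377.1, 388.3].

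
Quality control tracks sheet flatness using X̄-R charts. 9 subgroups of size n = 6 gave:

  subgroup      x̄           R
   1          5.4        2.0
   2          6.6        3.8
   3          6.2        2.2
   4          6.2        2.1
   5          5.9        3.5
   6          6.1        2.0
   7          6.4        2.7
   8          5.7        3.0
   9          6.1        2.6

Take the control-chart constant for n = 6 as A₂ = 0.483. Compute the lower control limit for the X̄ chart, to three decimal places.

4.784

X̄̄ = (5.4 + 6.6 + 6.2 + 6.2 + 5.9 + 6.1 + 6.4 + 5.7 + 6.1) / 9 = 54.6000 / 9 = 6.0667
R̄ = (2.0 + 3.8 + 2.2 + 2.1 + 3.5 + 2.0 + 2.7 + 3.0 + 2.6) / 9 = 23.9000 / 9 = 2.6556
LCL = X̄̄ − A₂·R̄ = 6.0667 − 0.483 × 2.6556 = 4.7840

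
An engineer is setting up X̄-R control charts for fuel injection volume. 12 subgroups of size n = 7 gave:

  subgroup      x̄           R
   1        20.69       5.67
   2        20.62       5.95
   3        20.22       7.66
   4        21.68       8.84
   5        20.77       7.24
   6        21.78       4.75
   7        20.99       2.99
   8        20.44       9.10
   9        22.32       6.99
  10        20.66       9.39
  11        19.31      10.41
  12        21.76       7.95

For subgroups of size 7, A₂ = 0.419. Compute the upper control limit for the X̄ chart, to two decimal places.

X̄̄ = (20.69 + 20.62 + 20.22 + 21.68 + 20.77 + 21.78 + 20.99 + 20.44 + 22.32 + 20.66 + 19.31 + 21.76) / 12 = 251.2400 / 12 = 20.9367
R̄ = (5.67 + 5.95 + 7.66 + 8.84 + 7.24 + 4.75 + 2.99 + 9.10 + 6.99 + 9.39 + 10.41 + 7.95) / 12 = 86.9400 / 12 = 7.2450
UCL = X̄̄ + A₂·R̄ = 20.9367 + 0.419 × 7.2450 = 23.9723

23.97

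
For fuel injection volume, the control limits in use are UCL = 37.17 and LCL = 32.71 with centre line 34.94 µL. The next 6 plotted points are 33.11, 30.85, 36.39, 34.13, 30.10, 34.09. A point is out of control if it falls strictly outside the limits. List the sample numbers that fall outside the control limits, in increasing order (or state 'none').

2, 5

Compare each point to [32.71, 37.17]: sample 2 = 30.85 < LCL; sample 5 = 30.10 < LCL.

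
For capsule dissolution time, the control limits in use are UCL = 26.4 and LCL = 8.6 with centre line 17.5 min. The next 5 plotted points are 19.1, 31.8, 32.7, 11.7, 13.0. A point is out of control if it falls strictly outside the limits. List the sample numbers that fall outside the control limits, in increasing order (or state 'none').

Compare each point to [8.6, 26.4]: sample 2 = 31.8 > UCL; sample 3 = 32.7 > UCL.

2, 3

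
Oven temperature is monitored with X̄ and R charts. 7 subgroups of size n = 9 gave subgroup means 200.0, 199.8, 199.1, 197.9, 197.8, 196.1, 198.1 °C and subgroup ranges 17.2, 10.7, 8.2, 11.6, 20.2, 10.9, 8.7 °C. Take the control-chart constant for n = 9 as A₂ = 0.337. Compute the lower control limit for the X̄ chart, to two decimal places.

194.19

X̄̄ = (200.0 + 199.8 + 199.1 + 197.9 + 197.8 + 196.1 + 198.1) / 7 = 1388.8000 / 7 = 198.4000
R̄ = (17.2 + 10.7 + 8.2 + 11.6 + 20.2 + 10.9 + 8.7) / 7 = 87.5000 / 7 = 12.5000
LCL = X̄̄ − A₂·R̄ = 198.4000 − 0.337 × 12.5000 = 194.1875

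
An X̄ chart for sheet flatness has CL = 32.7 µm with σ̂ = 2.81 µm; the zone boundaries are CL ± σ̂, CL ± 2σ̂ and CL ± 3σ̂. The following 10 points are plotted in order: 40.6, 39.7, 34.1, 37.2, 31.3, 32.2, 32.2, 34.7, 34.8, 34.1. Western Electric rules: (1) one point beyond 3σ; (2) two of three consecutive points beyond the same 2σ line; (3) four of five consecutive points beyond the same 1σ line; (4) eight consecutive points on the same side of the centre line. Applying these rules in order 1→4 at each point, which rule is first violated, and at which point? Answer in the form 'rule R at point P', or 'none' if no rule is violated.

rule 2 at point 2

Zone of each point (C = within 1σ̂, B = 1σ̂–2σ̂, A = 2σ̂–3σ̂, * = beyond 3σ̂; sign = side of CL): 1:+A, 2:+A, 3:+C, 4:+B, 5:-C, 6:-C, 7:-C, 8:+C, 9:+C, 10:+C
Rule 2 (two of three consecutive points beyond the same 2σ limit) is satisfied at point 2.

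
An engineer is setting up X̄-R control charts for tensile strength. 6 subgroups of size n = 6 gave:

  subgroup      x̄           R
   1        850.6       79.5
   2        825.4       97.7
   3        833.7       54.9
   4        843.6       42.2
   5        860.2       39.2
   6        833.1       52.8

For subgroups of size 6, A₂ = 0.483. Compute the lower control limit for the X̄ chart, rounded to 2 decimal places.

811.61

X̄̄ = (850.6 + 825.4 + 833.7 + 843.6 + 860.2 + 833.1) / 6 = 5046.6000 / 6 = 841.1000
R̄ = (79.5 + 97.7 + 54.9 + 42.2 + 39.2 + 52.8) / 6 = 366.3000 / 6 = 61.0500
LCL = X̄̄ − A₂·R̄ = 841.1000 − 0.483 × 61.0500 = 811.6128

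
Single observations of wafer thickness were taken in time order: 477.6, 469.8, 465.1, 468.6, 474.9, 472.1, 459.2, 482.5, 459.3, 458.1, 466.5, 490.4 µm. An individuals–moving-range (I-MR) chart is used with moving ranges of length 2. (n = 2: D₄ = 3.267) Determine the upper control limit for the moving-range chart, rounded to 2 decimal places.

Moving ranges: 7.8, 4.7, 3.5, 6.3, 2.8, 12.9, 23.3, 23.2, 1.2, 8.4, 23.9; M̄R̄ = 118.0000 / 11 = 10.7273
UCL_MR = D₄·M̄R̄ = 3.267 × 10.7273 = 35.0460

35.05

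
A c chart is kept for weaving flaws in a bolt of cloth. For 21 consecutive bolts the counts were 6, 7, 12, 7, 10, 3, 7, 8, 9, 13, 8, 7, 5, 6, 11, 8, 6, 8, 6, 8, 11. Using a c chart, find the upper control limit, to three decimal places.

c̄ = (6 + 7 + 12 + 7 + 10 + 3 + 7 + 8 + 9 + 13 + 8 + 7 + 5 + 6 + 11 + 8 + 6 + 8 + 6 + 8 + 11) / 21 = 166 / 21 = 7.9048
UCL = c̄ + 3√c̄ = 7.9048 + 3 × √7.9048 = 7.9048 + 3 × 2.8115 = 16.3394

16.339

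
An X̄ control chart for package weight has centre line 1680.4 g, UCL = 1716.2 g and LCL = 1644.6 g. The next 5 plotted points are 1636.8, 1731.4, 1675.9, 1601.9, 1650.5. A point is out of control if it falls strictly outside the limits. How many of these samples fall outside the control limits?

Compare each point to [1644.6, 1716.2]: sample 1 = 1636.8 < LCL; sample 2 = 1731.4 > UCL; sample 4 = 1601.9 < LCL.

3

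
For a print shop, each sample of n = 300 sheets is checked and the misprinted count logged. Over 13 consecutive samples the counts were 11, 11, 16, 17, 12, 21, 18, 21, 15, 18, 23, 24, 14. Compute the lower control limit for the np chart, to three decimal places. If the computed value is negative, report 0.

4.986

p̄ = Σdᵢ / (k·n) = 221 / (13 × 300) = 0.05667
LCL = np̄ − 3·√(np̄(1−p̄)) = 17.0000 − 3 × 4.0046 = 4.9863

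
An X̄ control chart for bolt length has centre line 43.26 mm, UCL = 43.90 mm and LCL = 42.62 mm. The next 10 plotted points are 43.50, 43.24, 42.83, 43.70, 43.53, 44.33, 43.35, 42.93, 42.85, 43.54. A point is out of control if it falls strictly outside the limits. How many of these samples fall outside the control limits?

Compare each point to [42.62, 43.90]: sample 6 = 44.33 > UCL.

1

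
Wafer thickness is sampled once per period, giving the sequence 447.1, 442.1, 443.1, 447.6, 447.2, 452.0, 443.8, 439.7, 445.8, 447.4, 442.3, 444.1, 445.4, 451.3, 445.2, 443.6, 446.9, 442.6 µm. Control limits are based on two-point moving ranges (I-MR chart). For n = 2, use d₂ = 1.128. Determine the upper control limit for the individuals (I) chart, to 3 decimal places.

455.585

X̄ = (447.1 + 442.1 + 443.1 + 447.6 + 447.2 + 452.0 + 443.8 + 439.7 + 445.8 + 447.4 + 442.3 + 444.1 + 445.4 + 451.3 + 445.2 + 443.6 + 446.9 + 442.6) / 18 = 445.4000
Moving ranges: 5.0, 1.0, 4.5, 0.4, 4.8, 8.2, 4.1, 6.1, 1.6, 5.1, 1.8, 1.3, 5.9, 6.1, 1.6, 3.3, 4.3; M̄R̄ = 65.1000 / 17 = 3.8294
UCL = X̄ + 3·M̄R̄/d₂ = 445.4000 + 3 × 3.8294 / 1.128 = 455.5846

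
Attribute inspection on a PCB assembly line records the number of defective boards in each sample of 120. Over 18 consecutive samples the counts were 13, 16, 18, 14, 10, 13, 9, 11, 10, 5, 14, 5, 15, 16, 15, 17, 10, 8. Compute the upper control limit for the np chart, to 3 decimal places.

p̄ = Σdᵢ / (k·n) = 219 / (18 × 120) = 0.10139
UCL = np̄ + 3·√(np̄(1−p̄)) = 12.1667 + 3 × √(12.1667×0.89861) = 12.1667 + 3 × 3.3065 = 22.0862

22.086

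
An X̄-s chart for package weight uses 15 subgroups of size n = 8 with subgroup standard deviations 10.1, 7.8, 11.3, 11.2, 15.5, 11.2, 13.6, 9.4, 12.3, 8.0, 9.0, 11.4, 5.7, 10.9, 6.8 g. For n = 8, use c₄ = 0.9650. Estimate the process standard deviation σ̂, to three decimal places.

10.653

s̄ = (10.1 + 7.8 + 11.3 + 11.2 + 15.5 + 11.2 + 13.6 + 9.4 + 12.3 + 8.0 + 9.0 + 11.4 + 5.7 + 10.9 + 6.8) / 15 = 10.2800
σ̂ = s̄ / c₄ = 10.2800 / 0.9650 = 10.6528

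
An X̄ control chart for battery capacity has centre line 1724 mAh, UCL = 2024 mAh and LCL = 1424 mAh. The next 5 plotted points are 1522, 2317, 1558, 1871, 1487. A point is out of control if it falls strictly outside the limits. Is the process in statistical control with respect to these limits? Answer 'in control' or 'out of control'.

Compare each point to [1424, 2024]: sample 2 = 2317 > UCL.

out of control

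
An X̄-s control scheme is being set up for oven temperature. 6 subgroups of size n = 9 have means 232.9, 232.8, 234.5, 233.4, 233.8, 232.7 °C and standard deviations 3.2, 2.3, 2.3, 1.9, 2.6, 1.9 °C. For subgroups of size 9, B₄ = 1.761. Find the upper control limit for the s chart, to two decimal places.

s̄ = (3.2 + 2.3 + 2.3 + 1.9 + 2.6 + 1.9) / 6 = 2.3667
UCL_s = B₄·s̄ = 1.761 × 2.3667 = 4.1677

4.17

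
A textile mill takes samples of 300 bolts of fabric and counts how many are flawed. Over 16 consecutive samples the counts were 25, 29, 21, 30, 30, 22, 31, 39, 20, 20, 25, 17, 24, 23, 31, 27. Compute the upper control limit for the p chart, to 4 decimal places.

p̄ = Σdᵢ / (k·n) = 414 / (16 × 300) = 0.08625
UCL = p̄ + 3·√(p̄(1−p̄)/n) = 0.08625 + 3 × √(0.08625×0.91375/300) = 0.08625 + 3 × 0.01621 = 0.13487

0.1349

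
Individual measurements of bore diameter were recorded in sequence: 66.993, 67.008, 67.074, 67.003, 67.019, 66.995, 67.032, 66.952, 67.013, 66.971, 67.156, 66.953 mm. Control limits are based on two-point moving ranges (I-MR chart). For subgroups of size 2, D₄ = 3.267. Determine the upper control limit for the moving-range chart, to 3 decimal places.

0.238

Moving ranges: 0.015, 0.066, 0.071, 0.016, 0.024, 0.037, 0.080, 0.061, 0.042, 0.185, 0.203; M̄R̄ = 0.8000 / 11 = 0.0727
UCL_MR = D₄·M̄R̄ = 3.267 × 0.0727 = 0.2376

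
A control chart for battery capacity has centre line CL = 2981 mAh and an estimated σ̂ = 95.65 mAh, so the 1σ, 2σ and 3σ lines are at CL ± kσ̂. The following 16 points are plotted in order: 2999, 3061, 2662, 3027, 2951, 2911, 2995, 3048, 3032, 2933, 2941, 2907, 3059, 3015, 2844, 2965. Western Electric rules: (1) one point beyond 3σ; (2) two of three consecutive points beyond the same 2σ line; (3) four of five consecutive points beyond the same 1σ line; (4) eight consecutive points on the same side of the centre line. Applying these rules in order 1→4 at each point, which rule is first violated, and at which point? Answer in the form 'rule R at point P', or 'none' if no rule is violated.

rule 1 at point 3

Zone of each point (C = within 1σ̂, B = 1σ̂–2σ̂, A = 2σ̂–3σ̂, * = beyond 3σ̂; sign = side of CL): 1:+C, 2:+C, 3:-*, 4:+C, 5:-C, 6:-C, 7:+C, 8:+C, 9:+C, 10:-C, 11:-C, 12:-C, 13:+C, 14:+C, 15:-B, 16:-C
Rule 1 (one point beyond the 3σ limits) is satisfied at point 3.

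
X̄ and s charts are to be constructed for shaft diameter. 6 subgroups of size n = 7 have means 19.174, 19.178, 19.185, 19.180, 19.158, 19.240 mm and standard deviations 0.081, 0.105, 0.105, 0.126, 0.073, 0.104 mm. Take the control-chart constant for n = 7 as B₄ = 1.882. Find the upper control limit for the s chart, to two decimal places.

s̄ = (0.081 + 0.105 + 0.105 + 0.126 + 0.073 + 0.104) / 6 = 0.0990
UCL_s = B₄·s̄ = 1.882 × 0.0990 = 0.1863

0.19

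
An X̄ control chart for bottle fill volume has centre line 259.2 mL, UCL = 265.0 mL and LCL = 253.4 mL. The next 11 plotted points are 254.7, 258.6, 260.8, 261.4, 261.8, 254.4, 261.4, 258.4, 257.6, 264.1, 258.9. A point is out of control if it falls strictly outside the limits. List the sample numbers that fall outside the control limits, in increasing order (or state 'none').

none

All 11 points lie within [253.4, 265.0].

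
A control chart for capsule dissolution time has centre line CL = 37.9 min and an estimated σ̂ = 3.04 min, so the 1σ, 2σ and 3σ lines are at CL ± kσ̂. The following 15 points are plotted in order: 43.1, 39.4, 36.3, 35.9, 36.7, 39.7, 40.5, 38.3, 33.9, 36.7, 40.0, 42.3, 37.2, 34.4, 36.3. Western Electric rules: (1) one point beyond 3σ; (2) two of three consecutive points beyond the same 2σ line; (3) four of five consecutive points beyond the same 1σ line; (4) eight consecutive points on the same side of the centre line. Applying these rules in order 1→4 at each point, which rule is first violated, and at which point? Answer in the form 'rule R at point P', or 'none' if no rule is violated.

none

Zone of each point (C = within 1σ̂, B = 1σ̂–2σ̂, A = 2σ̂–3σ̂, * = beyond 3σ̂; sign = side of CL): 1:+B, 2:+C, 3:-C, 4:-C, 5:-C, 6:+C, 7:+C, 8:+C, 9:-B, 10:-C, 11:+C, 12:+B, 13:-C, 14:-B, 15:-C
No rule fires across all 15 points.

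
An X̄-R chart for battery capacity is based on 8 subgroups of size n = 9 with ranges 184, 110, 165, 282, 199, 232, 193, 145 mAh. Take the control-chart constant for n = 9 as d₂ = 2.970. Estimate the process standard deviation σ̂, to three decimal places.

R̄ = (184 + 110 + 165 + 282 + 199 + 232 + 193 + 145) / 8 = 188.7500
σ̂ = R̄ / d₂ = 188.7500 / 2.970 = 63.5522

63.552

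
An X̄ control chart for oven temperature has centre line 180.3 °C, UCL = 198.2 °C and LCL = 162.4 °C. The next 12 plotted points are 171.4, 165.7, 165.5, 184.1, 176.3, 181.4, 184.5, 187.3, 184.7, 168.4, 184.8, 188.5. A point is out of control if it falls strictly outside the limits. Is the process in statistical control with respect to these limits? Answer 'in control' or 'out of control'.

in control

All 12 points lie within [162.4, 198.2].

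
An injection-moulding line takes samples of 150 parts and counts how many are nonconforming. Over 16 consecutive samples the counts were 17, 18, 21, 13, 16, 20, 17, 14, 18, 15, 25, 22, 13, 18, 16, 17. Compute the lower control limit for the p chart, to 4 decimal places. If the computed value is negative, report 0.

0.0380

p̄ = Σdᵢ / (k·n) = 280 / (16 × 150) = 0.11667
LCL = p̄ − 3·√(p̄(1−p̄)/n) = 0.11667 − 3 × 0.02621 = 0.03803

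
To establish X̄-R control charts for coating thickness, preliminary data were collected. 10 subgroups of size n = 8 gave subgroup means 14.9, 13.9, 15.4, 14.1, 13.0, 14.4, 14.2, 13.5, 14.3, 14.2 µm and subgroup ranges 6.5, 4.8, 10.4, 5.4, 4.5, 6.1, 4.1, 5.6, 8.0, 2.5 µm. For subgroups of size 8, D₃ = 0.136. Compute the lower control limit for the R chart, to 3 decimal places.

0.787

R̄ = (6.5 + 4.8 + 10.4 + 5.4 + 4.5 + 6.1 + 4.1 + 5.6 + 8.0 + 2.5) / 10 = 57.9000 / 10 = 5.7900
LCL_R = D₃·R̄ = 0.136 × 5.7900 = 0.7874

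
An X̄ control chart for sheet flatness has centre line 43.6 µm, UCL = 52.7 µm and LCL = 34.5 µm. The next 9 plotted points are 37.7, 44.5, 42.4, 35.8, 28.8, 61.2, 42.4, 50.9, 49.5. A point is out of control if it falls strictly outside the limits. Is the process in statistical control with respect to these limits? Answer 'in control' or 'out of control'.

Compare each point to [34.5, 52.7]: sample 5 = 28.8 < LCL; sample 6 = 61.2 > UCL.

out of control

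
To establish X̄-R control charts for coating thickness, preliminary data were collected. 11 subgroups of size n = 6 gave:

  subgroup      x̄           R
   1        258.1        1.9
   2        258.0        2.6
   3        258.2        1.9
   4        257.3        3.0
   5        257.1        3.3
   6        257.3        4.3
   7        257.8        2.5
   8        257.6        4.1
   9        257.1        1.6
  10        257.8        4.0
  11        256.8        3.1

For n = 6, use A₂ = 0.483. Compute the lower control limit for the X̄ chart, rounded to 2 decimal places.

X̄̄ = (258.1 + 258.0 + 258.2 + 257.3 + 257.1 + 257.3 + 257.8 + 257.6 + 257.1 + 257.8 + 256.8) / 11 = 2833.1000 / 11 = 257.5545
R̄ = (1.9 + 2.6 + 1.9 + 3.0 + 3.3 + 4.3 + 2.5 + 4.1 + 1.6 + 4.0 + 3.1) / 11 = 32.3000 / 11 = 2.9364
LCL = X̄̄ − A₂·R̄ = 257.5545 − 0.483 × 2.9364 = 256.1363

256.14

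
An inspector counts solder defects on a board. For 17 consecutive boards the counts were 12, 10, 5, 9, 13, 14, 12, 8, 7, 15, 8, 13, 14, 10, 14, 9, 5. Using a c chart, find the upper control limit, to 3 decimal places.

c̄ = (12 + 10 + 5 + 9 + 13 + 14 + 12 + 8 + 7 + 15 + 8 + 13 + 14 + 10 + 14 + 9 + 5) / 17 = 178 / 17 = 10.4706
UCL = c̄ + 3√c̄ = 10.4706 + 3 × √10.4706 = 10.4706 + 3 × 3.2358 = 20.1781

20.178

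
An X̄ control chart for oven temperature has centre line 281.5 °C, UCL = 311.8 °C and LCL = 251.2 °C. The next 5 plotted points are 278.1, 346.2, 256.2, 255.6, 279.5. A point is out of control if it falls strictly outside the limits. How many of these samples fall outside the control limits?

Compare each point to [251.2, 311.8]: sample 2 = 346.2 > UCL.

1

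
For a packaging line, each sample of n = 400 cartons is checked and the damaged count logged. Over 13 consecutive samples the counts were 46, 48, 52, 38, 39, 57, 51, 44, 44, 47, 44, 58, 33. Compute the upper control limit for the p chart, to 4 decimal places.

p̄ = Σdᵢ / (k·n) = 601 / (13 × 400) = 0.11558
UCL = p̄ + 3·√(p̄(1−p̄)/n) = 0.11558 + 3 × √(0.11558×0.88442/400) = 0.11558 + 3 × 0.01599 = 0.16353

0.1635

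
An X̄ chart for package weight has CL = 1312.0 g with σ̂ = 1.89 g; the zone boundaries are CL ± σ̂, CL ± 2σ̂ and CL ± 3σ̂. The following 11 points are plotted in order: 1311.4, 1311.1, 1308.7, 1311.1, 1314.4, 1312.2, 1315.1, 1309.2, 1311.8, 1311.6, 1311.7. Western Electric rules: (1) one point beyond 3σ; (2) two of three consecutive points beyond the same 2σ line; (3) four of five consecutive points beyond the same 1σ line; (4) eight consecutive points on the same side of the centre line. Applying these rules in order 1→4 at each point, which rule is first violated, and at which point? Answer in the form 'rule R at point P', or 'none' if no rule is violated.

none

Zone of each point (C = within 1σ̂, B = 1σ̂–2σ̂, A = 2σ̂–3σ̂, * = beyond 3σ̂; sign = side of CL): 1:-C, 2:-C, 3:-B, 4:-C, 5:+B, 6:+C, 7:+B, 8:-B, 9:-C, 10:-C, 11:-C
No rule fires across all 11 points.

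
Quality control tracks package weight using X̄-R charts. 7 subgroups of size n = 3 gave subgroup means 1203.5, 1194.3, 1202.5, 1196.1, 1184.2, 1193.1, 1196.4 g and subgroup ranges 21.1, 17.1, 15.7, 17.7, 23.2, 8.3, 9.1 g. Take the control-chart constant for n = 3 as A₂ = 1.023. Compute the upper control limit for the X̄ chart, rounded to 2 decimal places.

X̄̄ = (1203.5 + 1194.3 + 1202.5 + 1196.1 + 1184.2 + 1193.1 + 1196.4) / 7 = 8370.1000 / 7 = 1195.7286
R̄ = (21.1 + 17.1 + 15.7 + 17.7 + 23.2 + 8.3 + 9.1) / 7 = 112.2000 / 7 = 16.0286
UCL = X̄̄ + A₂·R̄ = 1195.7286 + 1.023 × 16.0286 = 1212.1258

1212.13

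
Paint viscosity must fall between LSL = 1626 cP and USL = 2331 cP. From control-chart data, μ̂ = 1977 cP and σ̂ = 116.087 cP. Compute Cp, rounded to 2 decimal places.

Cp = (USL − LSL) / (6σ̂) = (2331 − 1626) / (6 × 116.087) = 705.0000 / 696.5220 = 1.0122

1.01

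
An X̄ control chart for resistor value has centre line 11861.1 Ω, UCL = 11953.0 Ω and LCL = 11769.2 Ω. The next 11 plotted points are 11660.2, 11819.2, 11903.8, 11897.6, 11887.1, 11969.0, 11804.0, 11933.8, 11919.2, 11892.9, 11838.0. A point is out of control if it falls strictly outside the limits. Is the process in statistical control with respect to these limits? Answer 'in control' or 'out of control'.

out of control

Compare each point to [11769.2, 11953.0]: sample 1 = 11660.2 < LCL; sample 6 = 11969.0 > UCL.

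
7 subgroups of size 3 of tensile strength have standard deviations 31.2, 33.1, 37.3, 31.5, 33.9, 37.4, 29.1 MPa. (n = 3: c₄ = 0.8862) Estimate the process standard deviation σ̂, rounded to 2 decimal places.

37.64

s̄ = (31.2 + 33.1 + 37.3 + 31.5 + 33.9 + 37.4 + 29.1) / 7 = 33.3571
σ̂ = s̄ / c₄ = 33.3571 / 0.8862 = 37.6406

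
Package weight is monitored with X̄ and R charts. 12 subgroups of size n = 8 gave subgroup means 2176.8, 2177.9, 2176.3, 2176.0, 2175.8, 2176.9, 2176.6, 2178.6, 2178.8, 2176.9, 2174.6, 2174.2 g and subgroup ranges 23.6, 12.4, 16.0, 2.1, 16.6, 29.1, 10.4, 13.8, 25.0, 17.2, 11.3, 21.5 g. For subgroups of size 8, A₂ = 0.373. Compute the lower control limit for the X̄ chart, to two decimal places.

X̄̄ = (2176.8 + 2177.9 + 2176.3 + 2176.0 + 2175.8 + 2176.9 + 2176.6 + 2178.6 + 2178.8 + 2176.9 + 2174.6 + 2174.2) / 12 = 26119.4000 / 12 = 2176.6167
R̄ = (23.6 + 12.4 + 16.0 + 2.1 + 16.6 + 29.1 + 10.4 + 13.8 + 25.0 + 17.2 + 11.3 + 21.5) / 12 = 199.0000 / 12 = 16.5833
LCL = X̄̄ − A₂·R̄ = 2176.6167 − 0.373 × 16.5833 = 2170.4311

2170.43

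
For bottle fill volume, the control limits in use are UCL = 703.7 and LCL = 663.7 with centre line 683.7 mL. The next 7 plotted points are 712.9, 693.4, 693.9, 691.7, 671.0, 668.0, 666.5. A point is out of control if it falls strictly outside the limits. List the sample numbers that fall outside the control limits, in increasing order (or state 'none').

Compare each point to [663.7, 703.7]: sample 1 = 712.9 > UCL.

1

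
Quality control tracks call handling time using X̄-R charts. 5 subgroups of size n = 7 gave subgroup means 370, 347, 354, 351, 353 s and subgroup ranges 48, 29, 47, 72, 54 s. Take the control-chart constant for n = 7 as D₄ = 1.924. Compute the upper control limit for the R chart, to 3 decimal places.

R̄ = (48 + 29 + 47 + 72 + 54) / 5 = 250.0000 / 5 = 50.0000
UCL_R = D₄·R̄ = 1.924 × 50.0000 = 96.2000

96.200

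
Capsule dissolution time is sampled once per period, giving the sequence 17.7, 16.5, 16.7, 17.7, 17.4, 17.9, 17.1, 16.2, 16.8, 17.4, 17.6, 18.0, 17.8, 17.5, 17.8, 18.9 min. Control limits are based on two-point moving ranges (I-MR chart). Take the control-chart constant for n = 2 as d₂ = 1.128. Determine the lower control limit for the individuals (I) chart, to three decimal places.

X̄ = (17.7 + 16.5 + 16.7 + 17.7 + 17.4 + 17.9 + 17.1 + 16.2 + 16.8 + 17.4 + 17.6 + 18.0 + 17.8 + 17.5 + 17.8 + 18.9) / 16 = 17.4375
Moving ranges: 1.2, 0.2, 1.0, 0.3, 0.5, 0.8, 0.9, 0.6, 0.6, 0.2, 0.4, 0.2, 0.3, 0.3, 1.1; M̄R̄ = 8.6000 / 15 = 0.5733
LCL = X̄ − 3·M̄R̄/d₂ = 17.4375 − 3 × 0.5733 / 1.128 = 15.9127

15.913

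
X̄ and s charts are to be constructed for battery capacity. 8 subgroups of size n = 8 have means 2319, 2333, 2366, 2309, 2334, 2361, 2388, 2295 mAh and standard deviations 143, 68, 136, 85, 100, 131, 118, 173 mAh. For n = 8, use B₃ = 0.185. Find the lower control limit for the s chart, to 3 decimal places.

s̄ = (143 + 68 + 136 + 85 + 100 + 131 + 118 + 173) / 8 = 119.2500
LCL_s = B₃·s̄ = 0.185 × 119.2500 = 22.0613

22.061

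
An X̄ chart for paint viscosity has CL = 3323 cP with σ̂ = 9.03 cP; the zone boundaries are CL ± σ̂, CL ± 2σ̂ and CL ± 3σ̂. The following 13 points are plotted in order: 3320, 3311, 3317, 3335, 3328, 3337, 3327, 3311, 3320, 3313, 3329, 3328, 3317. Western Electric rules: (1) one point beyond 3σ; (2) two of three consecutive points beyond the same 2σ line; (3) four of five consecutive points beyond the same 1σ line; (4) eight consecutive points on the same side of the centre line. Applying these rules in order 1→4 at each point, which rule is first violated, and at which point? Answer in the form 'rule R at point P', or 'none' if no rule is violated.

none

Zone of each point (C = within 1σ̂, B = 1σ̂–2σ̂, A = 2σ̂–3σ̂, * = beyond 3σ̂; sign = side of CL): 1:-C, 2:-B, 3:-C, 4:+B, 5:+C, 6:+B, 7:+C, 8:-B, 9:-C, 10:-B, 11:+C, 12:+C, 13:-C
No rule fires across all 13 points.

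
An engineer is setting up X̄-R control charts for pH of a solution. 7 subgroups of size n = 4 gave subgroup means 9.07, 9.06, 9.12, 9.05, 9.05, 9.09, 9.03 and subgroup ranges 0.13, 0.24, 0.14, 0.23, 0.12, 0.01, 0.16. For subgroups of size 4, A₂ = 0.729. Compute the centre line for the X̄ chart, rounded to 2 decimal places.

X̄̄ = (9.07 + 9.06 + 9.12 + 9.05 + 9.05 + 9.09 + 9.03) / 7 = 63.4700 / 7 = 9.0671
CL = X̄̄ = 9.0671

9.07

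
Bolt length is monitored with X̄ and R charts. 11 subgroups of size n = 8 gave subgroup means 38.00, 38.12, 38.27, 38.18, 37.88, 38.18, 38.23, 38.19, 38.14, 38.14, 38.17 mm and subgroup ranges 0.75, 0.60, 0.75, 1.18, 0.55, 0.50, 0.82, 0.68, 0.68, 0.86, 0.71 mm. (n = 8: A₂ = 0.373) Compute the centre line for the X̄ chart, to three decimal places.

X̄̄ = (38.00 + 38.12 + 38.27 + 38.18 + 37.88 + 38.18 + 38.23 + 38.19 + 38.14 + 38.14 + 38.17) / 11 = 419.5000 / 11 = 38.1364
CL = X̄̄ = 38.1364

38.136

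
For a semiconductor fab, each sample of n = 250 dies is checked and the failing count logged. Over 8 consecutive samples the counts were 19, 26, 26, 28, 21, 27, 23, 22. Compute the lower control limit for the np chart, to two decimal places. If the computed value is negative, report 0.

10.03

p̄ = Σdᵢ / (k·n) = 192 / (8 × 250) = 0.09600
LCL = np̄ − 3·√(np̄(1−p̄)) = 24.0000 − 3 × 4.6579 = 10.0263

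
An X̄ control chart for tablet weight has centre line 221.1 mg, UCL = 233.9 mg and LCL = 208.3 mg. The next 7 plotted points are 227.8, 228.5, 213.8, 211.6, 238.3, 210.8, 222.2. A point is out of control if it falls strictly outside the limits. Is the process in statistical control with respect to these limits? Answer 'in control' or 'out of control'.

out of control

Compare each point to [208.3, 233.9]: sample 5 = 238.3 > UCL.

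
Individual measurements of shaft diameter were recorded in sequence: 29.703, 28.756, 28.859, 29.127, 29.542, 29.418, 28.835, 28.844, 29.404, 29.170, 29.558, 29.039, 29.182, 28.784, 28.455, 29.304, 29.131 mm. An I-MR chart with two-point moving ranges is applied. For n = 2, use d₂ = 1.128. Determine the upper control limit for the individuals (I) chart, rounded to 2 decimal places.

30.13

X̄ = (29.703 + 28.756 + 28.859 + 29.127 + 29.542 + 29.418 + 28.835 + 28.844 + 29.404 + 29.170 + 29.558 + 29.039 + 29.182 + 28.784 + 28.455 + 29.304 + 29.131) / 17 = 29.1242
Moving ranges: 0.947, 0.103, 0.268, 0.415, 0.124, 0.583, 0.009, 0.560, 0.234, 0.388, 0.519, 0.143, 0.398, 0.329, 0.849, 0.173; M̄R̄ = 6.0420 / 16 = 0.3776
UCL = X̄ + 3·M̄R̄/d₂ = 29.1242 + 3 × 0.3776 / 1.128 = 30.1285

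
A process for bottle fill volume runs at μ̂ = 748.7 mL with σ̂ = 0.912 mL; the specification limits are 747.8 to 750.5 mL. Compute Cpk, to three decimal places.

Cpu = (USL − μ̂) / (3σ̂) = (750.5 − 748.7) / (3 × 0.912) = 0.6579; Cpl = (μ̂ − LSL) / (3σ̂) = (748.7 − 747.8) / (3 × 0.912) = 0.3289; Cpk = min(Cpu, Cpl) = 0.3289

0.329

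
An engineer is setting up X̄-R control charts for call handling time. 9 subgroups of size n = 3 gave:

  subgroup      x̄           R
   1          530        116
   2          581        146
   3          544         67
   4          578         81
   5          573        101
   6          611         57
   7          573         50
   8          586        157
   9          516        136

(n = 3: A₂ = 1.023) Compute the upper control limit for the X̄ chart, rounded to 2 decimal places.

X̄̄ = (530 + 581 + 544 + 578 + 573 + 611 + 573 + 586 + 516) / 9 = 5092.0000 / 9 = 565.7778
R̄ = (116 + 146 + 67 + 81 + 101 + 57 + 50 + 157 + 136) / 9 = 911.0000 / 9 = 101.2222
UCL = X̄̄ + A₂·R̄ = 565.7778 + 1.023 × 101.2222 = 669.3281

669.33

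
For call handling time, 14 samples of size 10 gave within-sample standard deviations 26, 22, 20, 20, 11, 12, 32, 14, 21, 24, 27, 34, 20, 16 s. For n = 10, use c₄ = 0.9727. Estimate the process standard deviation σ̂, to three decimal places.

s̄ = (26 + 22 + 20 + 20 + 11 + 12 + 32 + 14 + 21 + 24 + 27 + 34 + 20 + 16) / 14 = 21.3571
σ̂ = s̄ / c₄ = 21.3571 / 0.9727 = 21.9566

21.957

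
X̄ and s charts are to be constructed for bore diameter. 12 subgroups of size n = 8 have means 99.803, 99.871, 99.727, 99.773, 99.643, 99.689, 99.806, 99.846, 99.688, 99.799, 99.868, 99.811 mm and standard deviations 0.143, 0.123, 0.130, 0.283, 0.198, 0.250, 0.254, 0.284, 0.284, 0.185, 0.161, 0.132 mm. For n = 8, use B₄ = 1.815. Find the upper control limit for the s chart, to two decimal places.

s̄ = (0.143 + 0.123 + 0.130 + 0.283 + 0.198 + 0.250 + 0.254 + 0.284 + 0.284 + 0.185 + 0.161 + 0.132) / 12 = 0.2023
UCL_s = B₄·s̄ = 1.815 × 0.2023 = 0.3671

0.37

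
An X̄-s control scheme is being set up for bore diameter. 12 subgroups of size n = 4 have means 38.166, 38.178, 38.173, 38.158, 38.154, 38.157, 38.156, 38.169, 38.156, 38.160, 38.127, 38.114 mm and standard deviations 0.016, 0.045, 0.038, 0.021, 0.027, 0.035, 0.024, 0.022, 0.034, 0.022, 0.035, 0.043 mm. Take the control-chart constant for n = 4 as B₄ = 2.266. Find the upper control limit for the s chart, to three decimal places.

s̄ = (0.016 + 0.045 + 0.038 + 0.021 + 0.027 + 0.035 + 0.024 + 0.022 + 0.034 + 0.022 + 0.035 + 0.043) / 12 = 0.0302
UCL_s = B₄·s̄ = 2.266 × 0.0302 = 0.0684

0.068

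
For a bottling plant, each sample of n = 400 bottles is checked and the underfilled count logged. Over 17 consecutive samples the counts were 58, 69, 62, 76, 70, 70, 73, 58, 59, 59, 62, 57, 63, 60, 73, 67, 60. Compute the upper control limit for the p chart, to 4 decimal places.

p̄ = Σdᵢ / (k·n) = 1096 / (17 × 400) = 0.16118
UCL = p̄ + 3·√(p̄(1−p̄)/n) = 0.16118 + 3 × √(0.16118×0.83882/400) = 0.16118 + 3 × 0.01838 = 0.21633

0.2163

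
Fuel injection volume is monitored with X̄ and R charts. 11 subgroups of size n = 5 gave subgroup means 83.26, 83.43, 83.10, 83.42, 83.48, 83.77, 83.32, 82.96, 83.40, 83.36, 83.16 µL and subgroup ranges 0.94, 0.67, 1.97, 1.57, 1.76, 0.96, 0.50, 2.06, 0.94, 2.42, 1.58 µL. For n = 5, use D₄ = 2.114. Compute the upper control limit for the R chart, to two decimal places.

2.95

R̄ = (0.94 + 0.67 + 1.97 + 1.57 + 1.76 + 0.96 + 0.50 + 2.06 + 0.94 + 2.42 + 1.58) / 11 = 15.3700 / 11 = 1.3973
UCL_R = D₄·R̄ = 2.114 × 1.3973 = 2.9538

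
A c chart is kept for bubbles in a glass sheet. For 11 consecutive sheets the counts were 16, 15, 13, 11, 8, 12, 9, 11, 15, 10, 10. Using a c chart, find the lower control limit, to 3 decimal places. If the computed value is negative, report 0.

1.505

c̄ = (16 + 15 + 13 + 11 + 8 + 12 + 9 + 11 + 15 + 10 + 10) / 11 = 130 / 11 = 11.8182
LCL = c̄ − 3√c̄ = 11.8182 − 3 × 3.4378 = 1.5049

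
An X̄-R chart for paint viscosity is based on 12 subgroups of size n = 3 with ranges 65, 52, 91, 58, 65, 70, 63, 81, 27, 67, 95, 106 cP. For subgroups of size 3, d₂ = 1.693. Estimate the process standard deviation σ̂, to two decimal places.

R̄ = (65 + 52 + 91 + 58 + 65 + 70 + 63 + 81 + 27 + 67 + 95 + 106) / 12 = 70.0000
σ̂ = R̄ / d₂ = 70.0000 / 1.693 = 41.3467

41.35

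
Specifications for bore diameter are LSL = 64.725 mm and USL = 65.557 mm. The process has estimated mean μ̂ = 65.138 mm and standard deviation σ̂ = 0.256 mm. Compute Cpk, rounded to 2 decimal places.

Cpu = (USL − μ̂) / (3σ̂) = (65.557 − 65.138) / (3 × 0.256) = 0.5456; Cpl = (μ̂ − LSL) / (3σ̂) = (65.138 − 64.725) / (3 × 0.256) = 0.5378; Cpk = min(Cpu, Cpl) = 0.5378

0.54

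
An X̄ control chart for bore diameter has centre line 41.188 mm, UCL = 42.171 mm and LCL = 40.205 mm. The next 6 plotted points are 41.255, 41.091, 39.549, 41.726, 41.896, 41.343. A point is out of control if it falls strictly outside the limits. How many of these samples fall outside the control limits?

1

Compare each point to [40.205, 42.171]: sample 3 = 39.549 < LCL.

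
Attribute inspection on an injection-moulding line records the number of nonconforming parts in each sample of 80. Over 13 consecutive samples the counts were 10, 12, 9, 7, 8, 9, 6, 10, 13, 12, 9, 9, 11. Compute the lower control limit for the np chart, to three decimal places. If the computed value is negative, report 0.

p̄ = Σdᵢ / (k·n) = 125 / (13 × 80) = 0.12019
LCL = np̄ − 3·√(np̄(1−p̄)) = 9.6154 − 3 × 2.9086 = 0.8897

0.890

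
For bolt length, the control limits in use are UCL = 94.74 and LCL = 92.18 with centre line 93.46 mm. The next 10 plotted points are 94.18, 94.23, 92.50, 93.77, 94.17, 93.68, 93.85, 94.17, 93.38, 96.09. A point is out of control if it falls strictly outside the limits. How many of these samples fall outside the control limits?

Compare each point to [92.18, 94.74]: sample 10 = 96.09 > UCL.

1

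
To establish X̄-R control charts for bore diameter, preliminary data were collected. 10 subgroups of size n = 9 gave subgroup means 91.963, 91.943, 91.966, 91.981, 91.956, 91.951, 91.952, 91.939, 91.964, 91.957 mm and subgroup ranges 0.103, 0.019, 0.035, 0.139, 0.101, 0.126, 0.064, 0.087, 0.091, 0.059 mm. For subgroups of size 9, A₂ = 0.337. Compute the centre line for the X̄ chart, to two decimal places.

X̄̄ = (91.963 + 91.943 + 91.966 + 91.981 + 91.956 + 91.951 + 91.952 + 91.939 + 91.964 + 91.957) / 10 = 919.5720 / 10 = 91.9572
CL = X̄̄ = 91.9572

91.96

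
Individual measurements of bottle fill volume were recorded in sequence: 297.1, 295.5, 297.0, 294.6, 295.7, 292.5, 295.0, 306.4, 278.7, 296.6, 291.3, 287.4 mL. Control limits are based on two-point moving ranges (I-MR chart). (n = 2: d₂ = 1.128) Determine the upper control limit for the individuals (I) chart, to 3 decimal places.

312.963

X̄ = (297.1 + 295.5 + 297.0 + 294.6 + 295.7 + 292.5 + 295.0 + 306.4 + 278.7 + 296.6 + 291.3 + 287.4) / 12 = 293.9833
Moving ranges: 1.6, 1.5, 2.4, 1.1, 3.2, 2.5, 11.4, 27.7, 17.9, 5.3, 3.9; M̄R̄ = 78.5000 / 11 = 7.1364
UCL = X̄ + 3·M̄R̄/d₂ = 293.9833 + 3 × 7.1364 / 1.128 = 312.9630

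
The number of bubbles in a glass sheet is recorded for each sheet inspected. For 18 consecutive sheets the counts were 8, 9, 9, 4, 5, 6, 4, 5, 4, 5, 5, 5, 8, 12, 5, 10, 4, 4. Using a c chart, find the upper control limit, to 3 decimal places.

c̄ = (8 + 9 + 9 + 4 + 5 + 6 + 4 + 5 + 4 + 5 + 5 + 5 + 8 + 12 + 5 + 10 + 4 + 4) / 18 = 112 / 18 = 6.2222
UCL = c̄ + 3√c̄ = 6.2222 + 3 × √6.2222 = 6.2222 + 3 × 2.4944 = 13.7055

13.706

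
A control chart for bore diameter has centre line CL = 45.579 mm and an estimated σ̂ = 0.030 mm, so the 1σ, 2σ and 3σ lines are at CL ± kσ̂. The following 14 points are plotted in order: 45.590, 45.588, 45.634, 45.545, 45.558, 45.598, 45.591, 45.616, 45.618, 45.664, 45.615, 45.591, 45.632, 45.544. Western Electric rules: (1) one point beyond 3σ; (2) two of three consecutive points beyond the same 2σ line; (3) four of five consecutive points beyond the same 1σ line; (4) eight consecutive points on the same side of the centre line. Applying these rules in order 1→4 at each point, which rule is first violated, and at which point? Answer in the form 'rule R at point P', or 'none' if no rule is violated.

rule 3 at point 11

Zone of each point (C = within 1σ̂, B = 1σ̂–2σ̂, A = 2σ̂–3σ̂, * = beyond 3σ̂; sign = side of CL): 1:+C, 2:+C, 3:+B, 4:-B, 5:-C, 6:+C, 7:+C, 8:+B, 9:+B, 10:+A, 11:+B, 12:+C, 13:+B, 14:-B
Rule 3 (four of five consecutive points beyond the same 1σ limit) is satisfied at point 11.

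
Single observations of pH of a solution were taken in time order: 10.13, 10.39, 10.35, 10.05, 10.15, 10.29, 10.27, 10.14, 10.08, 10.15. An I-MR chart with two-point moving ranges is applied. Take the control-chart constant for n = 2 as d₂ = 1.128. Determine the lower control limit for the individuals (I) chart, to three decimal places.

X̄ = (10.13 + 10.39 + 10.35 + 10.05 + 10.15 + 10.29 + 10.27 + 10.14 + 10.08 + 10.15) / 10 = 10.2000
Moving ranges: 0.26, 0.04, 0.30, 0.10, 0.14, 0.02, 0.13, 0.06, 0.07; M̄R̄ = 1.1200 / 9 = 0.1244
LCL = X̄ − 3·M̄R̄/d₂ = 10.2000 − 3 × 0.1244 / 1.128 = 9.8690

9.869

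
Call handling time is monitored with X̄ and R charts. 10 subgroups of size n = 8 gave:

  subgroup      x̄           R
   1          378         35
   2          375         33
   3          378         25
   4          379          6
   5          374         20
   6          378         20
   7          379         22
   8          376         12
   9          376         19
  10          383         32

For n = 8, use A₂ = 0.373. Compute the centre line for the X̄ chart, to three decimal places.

377.600

X̄̄ = (378 + 375 + 378 + 379 + 374 + 378 + 379 + 376 + 376 + 383) / 10 = 3776.0000 / 10 = 377.6000
CL = X̄̄ = 377.6000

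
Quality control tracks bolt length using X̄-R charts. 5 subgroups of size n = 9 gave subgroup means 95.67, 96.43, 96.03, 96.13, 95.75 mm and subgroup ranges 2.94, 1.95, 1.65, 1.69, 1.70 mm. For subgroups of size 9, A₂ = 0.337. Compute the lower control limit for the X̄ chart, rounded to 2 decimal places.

95.33

X̄̄ = (95.67 + 96.43 + 96.03 + 96.13 + 95.75) / 5 = 480.0100 / 5 = 96.0020
R̄ = (2.94 + 1.95 + 1.65 + 1.69 + 1.70) / 5 = 9.9300 / 5 = 1.9860
LCL = X̄̄ − A₂·R̄ = 96.0020 − 0.337 × 1.9860 = 95.3327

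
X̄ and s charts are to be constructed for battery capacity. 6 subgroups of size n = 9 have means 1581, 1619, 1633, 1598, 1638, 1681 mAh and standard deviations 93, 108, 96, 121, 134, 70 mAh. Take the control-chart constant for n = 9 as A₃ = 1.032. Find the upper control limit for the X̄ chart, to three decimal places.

X̄̄ = (1581 + 1619 + 1633 + 1598 + 1638 + 1681) / 6 = 1625.0000
s̄ = (93 + 108 + 96 + 121 + 134 + 70) / 6 = 103.6667
UCL = X̄̄ + A₃·s̄ = 1625.0000 + 1.032 × 103.6667 = 1731.9840

1731.984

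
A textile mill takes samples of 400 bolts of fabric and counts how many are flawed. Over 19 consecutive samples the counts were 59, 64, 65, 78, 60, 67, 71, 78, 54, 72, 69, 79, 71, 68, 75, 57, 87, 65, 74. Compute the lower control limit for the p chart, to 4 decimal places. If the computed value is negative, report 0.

p̄ = Σdᵢ / (k·n) = 1313 / (19 × 400) = 0.17276
LCL = p̄ − 3·√(p̄(1−p̄)/n) = 0.17276 − 3 × 0.01890 = 0.11606

0.1161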